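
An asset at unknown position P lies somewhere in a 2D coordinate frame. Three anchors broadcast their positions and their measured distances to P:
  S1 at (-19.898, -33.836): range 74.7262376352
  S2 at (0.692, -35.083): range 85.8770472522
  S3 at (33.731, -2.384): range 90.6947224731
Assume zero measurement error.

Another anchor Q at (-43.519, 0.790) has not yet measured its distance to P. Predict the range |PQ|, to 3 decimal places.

eq1: (x + 19.898)² + (y + 33.836)² = 74.7262376352²
eq2: (x − 0.692)² + (y + 35.083)² = 85.8770472522²
eq3: (x − 33.731)² + (y + 2.384)² = 90.6947224731²
eq2−eq1, eq2−eq3 (x²,y² cancel):
  -41.180·x + 2.494·y = 2100.366201
  66.078·x + 65.398·y = -938.497376
det = -41.180·65.398 − 2.494·66.078 = -2857.888172
x = (2100.366201·65.398 − 2.494·-938.497376) / -2857.888172 = -48.882375
y = (-41.180·-938.497376 − 2100.366201·66.078) / -2857.888172 = 35.040096
|P − Q| = √((-48.882375 − -43.519)² + (35.040096 − 0.790)²) = 34.667490

34.667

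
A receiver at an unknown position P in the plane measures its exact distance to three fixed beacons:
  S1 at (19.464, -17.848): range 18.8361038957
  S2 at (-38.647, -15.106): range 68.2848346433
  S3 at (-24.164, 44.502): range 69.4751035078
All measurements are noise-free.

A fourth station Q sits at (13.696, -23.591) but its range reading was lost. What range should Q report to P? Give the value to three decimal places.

26.711

eq1: (x − 19.464)² + (y + 17.848)² = 18.8361038957²
eq2: (x + 38.647)² + (y + 15.106)² = 68.2848346433²
eq3: (x + 24.164)² + (y − 44.502)² = 69.4751035078²
eq1−eq2, eq1−eq3 (x²,y² cancel):
  -116.222·x + 5.484·y = -3283.636387
  -87.256·x + 124.700·y = -2605.062697
det = -116.222·124.700 − 5.484·-87.256 = -14014.371496
x = (-3283.636387·124.700 − 5.484·-2605.062697) / -14014.371496 = 28.198431
y = (-116.222·-2605.062697 − -3283.636387·-87.256) / -14014.371496 = -1.159426
|P − Q| = √((28.198431 − 13.696)² + (-1.159426 − -23.591)²) = 26.711347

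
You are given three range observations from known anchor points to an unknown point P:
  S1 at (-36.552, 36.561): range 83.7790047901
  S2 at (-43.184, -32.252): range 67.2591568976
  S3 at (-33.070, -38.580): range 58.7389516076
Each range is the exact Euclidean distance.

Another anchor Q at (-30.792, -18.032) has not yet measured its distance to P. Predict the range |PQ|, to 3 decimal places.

eq1: (x + 36.552)² + (y − 36.561)² = 83.7790047901²
eq2: (x + 43.184)² + (y + 32.252)² = 67.2591568976²
eq3: (x + 33.070)² + (y + 38.580)² = 58.7389516076²
eq1−eq2, eq1−eq3 (x²,y² cancel):
  -13.264·x − 137.626·y = 2727.421392
  6.964·x − 150.282·y = 3477.943083
det = -13.264·-150.282 − -137.626·6.964 = 2951.767912
x = (2727.421392·-150.282 − -137.626·3477.943083) / 2951.767912 = 23.298936
y = (-13.264·3477.943083 − 2727.421392·6.964) / 2951.767912 = -22.063117
|P − Q| = √((23.298936 − -30.792)² + (-22.063117 − -18.032)²) = 54.240938

54.241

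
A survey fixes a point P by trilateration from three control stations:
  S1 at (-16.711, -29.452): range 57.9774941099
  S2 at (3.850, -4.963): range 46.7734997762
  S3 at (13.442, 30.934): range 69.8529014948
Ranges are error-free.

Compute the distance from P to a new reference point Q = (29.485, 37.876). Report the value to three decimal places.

72.017

eq1: (x + 16.711)² + (y + 29.452)² = 57.9774941099²
eq2: (x − 3.850)² + (y + 4.963)² = 46.7734997762²
eq3: (x − 13.442)² + (y − 30.934)² = 69.8529014948²
eq3−eq1, eq3−eq2 (x²,y² cancel):
  -60.306·x − 120.772·y = 1527.116129
  -19.184·x − 71.794·y = 1593.521715
det = -60.306·-71.794 − -120.772·-19.184 = 2012.718916
x = (1527.116129·-71.794 − -120.772·1593.521715) / 2012.718916 = 41.145849
y = (-60.306·1593.521715 − 1527.116129·-19.184) / 2012.718916 = -33.190290
|P − Q| = √((41.145849 − 29.485)² + (-33.190290 − 37.876)²) = 72.016616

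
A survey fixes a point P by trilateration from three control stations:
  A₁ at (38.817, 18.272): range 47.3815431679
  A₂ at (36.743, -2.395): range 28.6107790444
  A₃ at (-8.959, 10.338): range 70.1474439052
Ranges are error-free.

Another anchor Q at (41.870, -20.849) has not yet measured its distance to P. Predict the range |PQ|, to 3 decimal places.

10.630

eq1: (x − 38.817)² + (y − 18.272)² = 47.3815431679²
eq2: (x − 36.743)² + (y + 2.395)² = 28.6107790444²
eq3: (x + 8.959)² + (y − 10.338)² = 70.1474439052²
eq3−eq1, eq3−eq2 (x²,y² cancel):
  95.552·x + 15.868·y = 4329.140801
  91.404·x − 25.466·y = 5270.733358
det = 95.552·-25.466 − 15.868·91.404 = -3883.725904
x = (4329.140801·-25.466 − 15.868·5270.733358) / -3883.725904 = 49.921622
y = (95.552·5270.733358 − 4329.140801·91.404) / -3883.725904 = -27.789893
|P − Q| = √((49.921622 − 41.870)² + (-27.789893 − -20.849)²) = 10.630363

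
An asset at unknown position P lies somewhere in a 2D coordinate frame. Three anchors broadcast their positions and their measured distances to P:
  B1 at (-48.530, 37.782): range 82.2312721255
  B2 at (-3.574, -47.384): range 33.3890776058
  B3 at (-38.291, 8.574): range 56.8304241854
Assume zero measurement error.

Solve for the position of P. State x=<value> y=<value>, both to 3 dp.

eq1: (x + 48.530)² + (y − 37.782)² = 82.2312721255²
eq2: (x + 3.574)² + (y + 47.384)² = 33.3890776058²
eq3: (x + 38.291)² + (y − 8.574)² = 56.8304241854²
eq2−eq1, eq2−eq3 (x²,y² cancel):
  -89.912·x + 170.332·y = -4122.528120
  -69.434·x + 111.916·y = -2833.169385
det = -89.912·111.916 − 170.332·-69.434 = 1764.240696
x = (-4122.528120·111.916 − 170.332·-2833.169385) / 1764.240696 = 12.017947
y = (-89.912·-2833.169385 − -4122.528120·-69.434) / 1764.240696 = -17.859066

x=12.018 y=-17.859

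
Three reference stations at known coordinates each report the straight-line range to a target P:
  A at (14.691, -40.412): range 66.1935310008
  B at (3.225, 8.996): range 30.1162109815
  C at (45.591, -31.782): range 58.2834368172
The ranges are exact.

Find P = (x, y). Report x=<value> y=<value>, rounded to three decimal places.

eq1: (x − 14.691)² + (y + 40.412)² = 66.1935310008²
eq2: (x − 3.225)² + (y − 8.996)² = 30.1162109815²
eq3: (x − 45.591)² + (y + 31.782)² = 58.2834368172²
eq1−eq2, eq1−eq3 (x²,y² cancel):
  -22.932·x + 98.816·y = 1716.970798
  61.800·x + 17.260·y = 2224.304119
det = -22.932·17.260 − 98.816·61.800 = -6502.635120
x = (1716.970798·17.260 − 98.816·2224.304119) / -6502.635120 = 29.243824
y = (-22.932·2224.304119 − 1716.970798·61.800) / -6502.635120 = 24.161980

x=29.244 y=24.162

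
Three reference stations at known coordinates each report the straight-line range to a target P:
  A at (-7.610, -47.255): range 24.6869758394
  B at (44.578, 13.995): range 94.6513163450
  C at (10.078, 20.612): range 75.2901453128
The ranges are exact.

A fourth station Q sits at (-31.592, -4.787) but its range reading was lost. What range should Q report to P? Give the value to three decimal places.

37.216

eq1: (x + 7.610)² + (y + 47.255)² = 24.6869758394²
eq2: (x − 44.578)² + (y − 13.995)² = 94.6513163450²
eq3: (x − 10.078)² + (y − 20.612)² = 75.2901453128²
eq2−eq3, eq2−eq1 (x²,y² cancel):
  -69.000·x + 13.234·y = 1633.628224
  -104.376·x − 122.500·y = 8457.313926
det = -69.000·-122.500 − 13.234·-104.376 = 9833.811984
x = (1633.628224·-122.500 − 13.234·8457.313926) / 9833.811984 = -31.731698
y = (-69.000·8457.313926 − 1633.628224·-104.376) / 9833.811984 = -42.002337
|P − Q| = √((-31.731698 − -31.592)² + (-42.002337 − -4.787)²) = 37.215599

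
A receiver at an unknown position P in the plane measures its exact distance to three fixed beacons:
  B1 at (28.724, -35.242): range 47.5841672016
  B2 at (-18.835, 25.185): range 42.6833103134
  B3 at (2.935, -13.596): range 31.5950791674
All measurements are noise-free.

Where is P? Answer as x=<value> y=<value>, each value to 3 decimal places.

eq1: (x − 28.724)² + (y + 35.242)² = 47.5841672016²
eq2: (x + 18.835)² + (y − 25.185)² = 42.6833103134²
eq3: (x − 2.935)² + (y + 13.596)² = 31.5950791674²
eq1−eq3, eq1−eq2 (x²,y² cancel):
  -51.578·x + 43.292·y = -607.597358
  -95.118·x + 120.854·y = -635.637301
det = -51.578·120.854 − 43.292·-95.118 = -2115.559156
x = (-607.597358·120.854 − 43.292·-635.637301) / -2115.559156 = 21.702329
y = (-51.578·-635.637301 − -607.597358·-95.118) / -2115.559156 = 11.821246

x=21.702 y=11.821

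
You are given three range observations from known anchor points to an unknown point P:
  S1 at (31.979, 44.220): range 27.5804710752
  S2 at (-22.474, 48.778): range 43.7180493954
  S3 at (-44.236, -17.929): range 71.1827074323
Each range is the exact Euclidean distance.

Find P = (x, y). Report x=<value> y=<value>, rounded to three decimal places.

x=13.419 y=23.819

eq1: (x − 31.979)² + (y − 44.220)² = 27.5804710752²
eq2: (x + 22.474)² + (y − 48.778)² = 43.7180493954²
eq3: (x + 44.236)² + (y + 17.929)² = 71.1827074323²
eq2−eq3, eq2−eq1 (x²,y² cancel):
  -43.524·x − 133.414·y = -3761.811217
  108.906·x − 9.116·y = 1244.276339
det = -43.524·-9.116 − -133.414·108.906 = 14926.349868
x = (-3761.811217·-9.116 − -133.414·1244.276339) / 14926.349868 = 13.418991
y = (-43.524·1244.276339 − -3761.811217·108.906) / 14926.349868 = 23.818813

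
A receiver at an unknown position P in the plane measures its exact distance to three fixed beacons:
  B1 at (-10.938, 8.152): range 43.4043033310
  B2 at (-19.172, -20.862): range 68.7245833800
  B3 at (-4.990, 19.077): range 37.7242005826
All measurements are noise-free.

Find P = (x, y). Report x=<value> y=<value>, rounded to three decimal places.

eq1: (x + 10.938)² + (y − 8.152)² = 43.4043033310²
eq2: (x + 19.172)² + (y + 20.862)² = 68.7245833800²
eq3: (x + 4.990)² + (y − 19.077)² = 37.7242005826²
eq3−eq1, eq3−eq2 (x²,y² cancel):
  -11.896·x − 21.850·y = -663.555319
  -28.364·x − 79.878·y = -2885.996452
det = -11.896·-79.878 − -21.850·-28.364 = 330.475288
x = (-663.555319·-79.878 − -21.850·-2885.996452) / 330.475288 = -30.427542
y = (-11.896·-2885.996452 − -663.555319·-28.364) / 330.475288 = 46.934616

x=-30.428 y=46.935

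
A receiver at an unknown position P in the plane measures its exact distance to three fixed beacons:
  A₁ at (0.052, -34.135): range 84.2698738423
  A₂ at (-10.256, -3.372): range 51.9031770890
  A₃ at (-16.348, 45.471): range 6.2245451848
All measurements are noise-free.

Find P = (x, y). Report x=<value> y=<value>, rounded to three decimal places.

eq1: (x − 0.052)² + (y + 34.135)² = 84.2698738423²
eq2: (x + 10.256)² + (y + 3.372)² = 51.9031770890²
eq3: (x + 16.348)² + (y − 45.471)² = 6.2245451848²
eq2−eq1, eq2−eq3 (x²,y² cancel):
  20.616·x − 61.526·y = -3358.826836
  -12.184·x + 97.686·y = 4873.507854
det = 20.616·97.686 − -61.526·-12.184 = 1264.261792
x = (-3358.826836·97.686 − -61.526·4873.507854) / 1264.261792 = -22.355270
y = (20.616·4873.507854 − -3358.826836·-12.184) / 1264.261792 = 47.101235

x=-22.355 y=47.101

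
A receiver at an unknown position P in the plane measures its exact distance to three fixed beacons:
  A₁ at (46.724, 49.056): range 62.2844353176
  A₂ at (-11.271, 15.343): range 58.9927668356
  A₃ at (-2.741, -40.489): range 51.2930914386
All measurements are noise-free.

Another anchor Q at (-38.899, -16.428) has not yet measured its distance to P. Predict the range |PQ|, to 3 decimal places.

79.488

eq1: (x − 46.724)² + (y − 49.056)² = 62.2844353176²
eq2: (x + 11.271)² + (y − 15.343)² = 58.9927668356²
eq3: (x + 2.741)² + (y + 40.489)² = 51.2930914386²
eq1−eq2, eq1−eq3 (x²,y² cancel):
  -115.990·x − 67.426·y = -3827.975878
  -98.930·x − 179.090·y = -1694.381456
det = -115.990·-179.090 − -67.426·-98.930 = 14102.194920
x = (-3827.975878·-179.090 − -67.426·-1694.381456) / 14102.194920 = 40.511909
y = (-115.990·-1694.381456 − -3827.975878·-98.930) / 14102.194920 = -12.917872
|P − Q| = √((40.511909 − -38.899)² + (-12.917872 − -16.428)²) = 79.488449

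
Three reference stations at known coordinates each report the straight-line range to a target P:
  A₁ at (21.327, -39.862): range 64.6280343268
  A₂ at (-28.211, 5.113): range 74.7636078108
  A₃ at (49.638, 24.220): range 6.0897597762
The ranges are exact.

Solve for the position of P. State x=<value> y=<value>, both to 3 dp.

x=44.999 y=20.275

eq1: (x − 21.327)² + (y + 39.862)² = 64.6280343268²
eq2: (x + 28.211)² + (y − 5.113)² = 74.7636078108²
eq3: (x − 49.638)² + (y − 24.220)² = 6.0897597762²
eq2−eq3, eq2−eq1 (x²,y² cancel):
  155.698·x + 38.214·y = 7781.048033
  99.076·x − 89.950·y = 2634.630915
det = 155.698·-89.950 − 38.214·99.076 = -17791.125364
x = (7781.048033·-89.950 − 38.214·2634.630915) / -17791.125364 = 44.999124
y = (155.698·2634.630915 − 7781.048033·99.076) / -17791.125364 = 20.274623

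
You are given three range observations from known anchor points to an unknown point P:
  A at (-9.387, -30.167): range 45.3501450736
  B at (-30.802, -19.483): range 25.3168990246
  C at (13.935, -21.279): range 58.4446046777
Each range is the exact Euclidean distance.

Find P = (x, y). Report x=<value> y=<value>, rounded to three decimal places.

x=-38.441 y=4.654

eq1: (x + 9.387)² + (y + 30.167)² = 45.3501450736²
eq2: (x + 30.802)² + (y + 19.483)² = 25.3168990246²
eq3: (x − 13.935)² + (y + 21.279)² = 58.4446046777²
eq2−eq3, eq2−eq1 (x²,y² cancel):
  89.474·x − 3.592·y = -3456.196867
  42.830·x − 21.368·y = -1745.877117
det = 89.474·-21.368 − -3.592·42.830 = -1758.035072
x = (-3456.196867·-21.368 − -3.592·-1745.877117) / -1758.035072 = -38.441113
y = (89.474·-1745.877117 − -3456.196867·42.830) / -1758.035072 = 4.653887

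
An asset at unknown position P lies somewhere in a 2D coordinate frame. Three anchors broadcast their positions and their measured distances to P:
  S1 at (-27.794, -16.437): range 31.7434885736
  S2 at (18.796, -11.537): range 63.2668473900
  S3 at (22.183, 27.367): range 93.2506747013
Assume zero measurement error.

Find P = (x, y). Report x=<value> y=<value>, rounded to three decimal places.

x=-33.092 y=-47.735

eq1: (x + 27.794)² + (y + 16.437)² = 31.7434885736²
eq2: (x − 18.796)² + (y + 11.537)² = 63.2668473900²
eq3: (x − 22.183)² + (y − 27.367)² = 93.2506747013²
eq3−eq2, eq3−eq1 (x²,y² cancel):
  -6.774·x − 77.808·y = 3938.348161
  -99.954·x − 87.608·y = 7489.682492
det = -6.774·-87.608 − -77.808·-99.954 = -7183.764240
x = (3938.348161·-87.608 − -77.808·7489.682492) / -7183.764240 = -33.092179
y = (-6.774·7489.682492 − 3938.348161·-99.954) / -7183.764240 = -47.735217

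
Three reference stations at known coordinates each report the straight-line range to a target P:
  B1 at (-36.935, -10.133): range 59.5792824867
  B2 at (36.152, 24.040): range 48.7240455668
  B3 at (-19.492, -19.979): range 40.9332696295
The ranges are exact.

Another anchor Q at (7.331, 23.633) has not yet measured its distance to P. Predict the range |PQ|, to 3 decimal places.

eq1: (x + 36.935)² + (y + 10.133)² = 59.5792824867²
eq2: (x − 36.152)² + (y − 24.040)² = 48.7240455668²
eq3: (x + 19.492)² + (y + 19.979)² = 40.9332696295²
eq1−eq2, eq1−eq3 (x²,y² cancel):
  146.174·x + 68.346·y = 1593.675075
  34.886·x − 19.692·y = 1186.384930
det = 146.174·-19.692 − 68.346·34.886 = -5262.776964
x = (1593.675075·-19.692 − 68.346·1186.384930) / -5262.776964 = 21.370336
y = (146.174·1186.384930 − 1593.675075·34.886) / -5262.776964 = -22.387740
|P − Q| = √((21.370336 − 7.331)² + (-22.387740 − 23.633)²) = 48.114566

48.115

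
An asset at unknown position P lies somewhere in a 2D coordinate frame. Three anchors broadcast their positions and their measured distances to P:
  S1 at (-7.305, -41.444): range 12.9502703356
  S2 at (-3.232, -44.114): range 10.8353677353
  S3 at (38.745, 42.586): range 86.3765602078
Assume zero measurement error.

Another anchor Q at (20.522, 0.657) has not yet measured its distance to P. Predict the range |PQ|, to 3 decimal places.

eq1: (x + 7.305)² + (y + 41.444)² = 12.9502703356²
eq2: (x + 3.232)² + (y + 44.114)² = 10.8353677353²
eq3: (x − 38.745)² + (y − 42.586)² = 86.3765602078²
eq2−eq1, eq2−eq3 (x²,y² cancel):
  -8.146·x + 5.340·y = -235.826967
  83.954·x + 173.400·y = -5985.253358
det = -8.146·173.400 − 5.340·83.954 = -1860.830760
x = (-235.826967·173.400 − 5.340·-5985.253358) / -1860.830760 = 4.799546
y = (-8.146·-5985.253358 − -235.826967·83.954) / -1860.830760 = -36.840798
|P − Q| = √((4.799546 − 20.522)² + (-36.840798 − 0.657)²) = 40.660551

40.661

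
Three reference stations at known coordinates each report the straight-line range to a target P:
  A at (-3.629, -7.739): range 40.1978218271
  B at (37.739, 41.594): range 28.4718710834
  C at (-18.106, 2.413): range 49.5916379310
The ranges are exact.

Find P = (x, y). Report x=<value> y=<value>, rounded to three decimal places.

x=30.071 y=14.174

eq1: (x + 3.629)² + (y + 7.739)² = 40.1978218271²
eq2: (x − 37.739)² + (y − 41.594)² = 28.4718710834²
eq3: (x + 18.106)² + (y − 2.413)² = 49.5916379310²
eq2−eq1, eq2−eq3 (x²,y² cancel):
  -82.736·x − 98.666·y = -3886.448632
  -111.690·x − 78.362·y = -4469.326262
det = -82.736·-78.362 − -98.666·-111.690 = -4536.647108
x = (-3886.448632·-78.362 − -98.666·-4469.326262) / -4536.647108 = 30.070811
y = (-82.736·-4469.326262 − -3886.448632·-111.690) / -4536.647108 = 14.174184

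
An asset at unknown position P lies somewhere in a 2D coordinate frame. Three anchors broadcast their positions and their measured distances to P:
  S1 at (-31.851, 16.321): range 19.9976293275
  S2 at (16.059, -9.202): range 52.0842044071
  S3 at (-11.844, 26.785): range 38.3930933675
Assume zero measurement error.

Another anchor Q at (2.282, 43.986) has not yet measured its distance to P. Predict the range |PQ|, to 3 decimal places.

eq1: (x + 31.851)² + (y − 16.321)² = 19.9976293275²
eq2: (x − 16.059)² + (y + 9.202)² = 52.0842044071²
eq3: (x + 11.844)² + (y − 26.785)² = 38.3930933675²
eq2−eq3, eq2−eq1 (x²,y² cancel):
  -55.806·x + 71.974·y = 1753.883006
  -95.820·x + 51.046·y = 3251.152127
det = -55.806·51.046 − 71.974·-95.820 = 4047.875604
x = (1753.883006·51.046 − 71.974·3251.152127) / 4047.875604 = -35.690255
y = (-55.806·3251.152127 − 1753.883006·-95.820) / 4047.875604 = -3.304629
|P − Q| = √((-35.690255 − 2.282)² + (-3.304629 − 43.986)²) = 60.648955

60.649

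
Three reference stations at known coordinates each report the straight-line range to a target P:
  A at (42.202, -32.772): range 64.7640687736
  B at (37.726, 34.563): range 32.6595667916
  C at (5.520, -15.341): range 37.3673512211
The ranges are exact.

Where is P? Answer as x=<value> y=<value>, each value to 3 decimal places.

x=7.592 y=21.969

eq1: (x − 42.202)² + (y + 32.772)² = 64.7640687736²
eq2: (x − 37.726)² + (y − 34.563)² = 32.6595667916²
eq3: (x − 5.520)² + (y + 15.341)² = 37.3673512211²
eq2−eq1, eq2−eq3 (x²,y² cancel):
  8.952·x − 134.670·y = -2890.576558
  -64.412·x − 99.808·y = -2681.706998
det = 8.952·-99.808 − -134.670·-64.412 = -9567.845256
x = (-2890.576558·-99.808 − -134.670·-2681.706998) / -9567.845256 = 7.592390
y = (8.952·-2681.706998 − -2890.576558·-64.412) / -9567.845256 = 21.968840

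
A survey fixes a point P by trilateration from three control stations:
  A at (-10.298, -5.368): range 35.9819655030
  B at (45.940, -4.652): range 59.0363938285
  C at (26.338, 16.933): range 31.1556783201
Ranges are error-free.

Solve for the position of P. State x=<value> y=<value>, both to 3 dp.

x=-2.097 y=29.667

eq1: (x + 10.298)² + (y + 5.368)² = 35.9819655030²
eq2: (x − 45.940)² + (y + 4.652)² = 59.0363938285²
eq3: (x − 26.338)² + (y − 16.933)² = 31.1556783201²
eq2−eq3, eq2−eq1 (x²,y² cancel):
  -39.204·x + 43.170·y = 1362.911534
  -112.476·x − 1.432·y = 193.333479
det = -39.204·-1.432 − 43.170·-112.476 = 4911.729048
x = (1362.911534·-1.432 − 43.170·193.333479) / 4911.729048 = -2.096593
y = (-39.204·193.333479 − 1362.911534·-112.476) / 4911.729048 = 29.666822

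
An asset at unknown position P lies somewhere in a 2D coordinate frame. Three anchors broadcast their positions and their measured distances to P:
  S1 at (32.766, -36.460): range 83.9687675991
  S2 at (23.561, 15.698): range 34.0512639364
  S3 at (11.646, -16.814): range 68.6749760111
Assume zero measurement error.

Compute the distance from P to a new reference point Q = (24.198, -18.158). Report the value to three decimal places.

66.638

eq1: (x − 32.766)² + (y + 36.460)² = 83.9687675991²
eq2: (x − 23.561)² + (y − 15.698)² = 34.0512639364²
eq3: (x − 11.646)² + (y + 16.814)² = 68.6749760111²
eq3−eq1, eq3−eq2 (x²,y² cancel):
  42.240·x − 39.292·y = -349.899158
  23.830·x + 65.024·y = 3939.971767
det = 42.240·65.024 − -39.292·23.830 = 3682.942120
x = (-349.899158·65.024 − -39.292·3939.971767) / 3682.942120 = 35.856531
y = (42.240·3939.971767 − -349.899158·23.830) / 3682.942120 = 47.451874
|P − Q| = √((35.856531 − 24.198)² + (47.451874 − -18.158)²) = 66.637654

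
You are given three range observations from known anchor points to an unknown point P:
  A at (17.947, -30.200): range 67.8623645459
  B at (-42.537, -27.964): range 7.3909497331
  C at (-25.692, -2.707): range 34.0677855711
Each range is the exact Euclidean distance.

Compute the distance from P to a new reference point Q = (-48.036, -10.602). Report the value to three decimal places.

eq1: (x − 17.947)² + (y + 30.200)² = 67.8623645459²
eq2: (x + 42.537)² + (y + 27.964)² = 7.3909497331²
eq3: (x + 25.692)² + (y + 2.707)² = 34.0677855711²
eq2−eq1, eq2−eq3 (x²,y² cancel):
  120.968·x − 4.472·y = -5907.921240
  33.690·x + 50.514·y = -3029.962828
det = 120.968·50.514 − -4.472·33.690 = 6261.239232
x = (-5907.921240·50.514 − -4.472·-3029.962828) / 6261.239232 = -49.827632
y = (120.968·-3029.962828 − -5907.921240·33.690) / 6261.239232 = -26.750404
|P − Q| = √((-49.827632 − -48.036)² + (-26.750404 − -10.602)²) = 16.247489

16.247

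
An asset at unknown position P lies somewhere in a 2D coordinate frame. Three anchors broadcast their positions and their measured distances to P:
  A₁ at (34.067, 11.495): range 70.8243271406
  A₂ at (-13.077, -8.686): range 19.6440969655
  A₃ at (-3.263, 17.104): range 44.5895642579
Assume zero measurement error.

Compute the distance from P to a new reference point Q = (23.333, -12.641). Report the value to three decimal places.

eq1: (x − 34.067)² + (y − 11.495)² = 70.8243271406²
eq2: (x + 13.077)² + (y + 8.686)² = 19.6440969655²
eq3: (x + 3.263)² + (y − 17.104)² = 44.5895642579²
eq3−eq2, eq3−eq1 (x²,y² cancel):
  -19.628·x − 51.580·y = 1545.599235
  74.660·x − 11.218·y = -2038.354545
det = -19.628·-11.218 − -51.580·74.660 = 4071.149704
x = (1545.599235·-11.218 − -51.580·-2038.354545) / 4071.149704 = -30.084096
y = (-19.628·-2038.354545 − 1545.599235·74.660) / 4071.149704 = -18.517034
|P − Q| = √((-30.084096 − 23.333)² + (-18.517034 − -12.641)²) = 53.739315

53.739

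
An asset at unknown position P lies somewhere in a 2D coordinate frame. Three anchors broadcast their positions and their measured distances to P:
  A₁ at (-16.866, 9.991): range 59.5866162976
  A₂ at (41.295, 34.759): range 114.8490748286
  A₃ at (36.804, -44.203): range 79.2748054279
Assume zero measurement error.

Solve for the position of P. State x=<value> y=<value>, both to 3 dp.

x=-42.470 y=-43.814

eq1: (x + 16.866)² + (y − 9.991)² = 59.5866162976²
eq2: (x − 41.295)² + (y − 34.759)² = 114.8490748286²
eq3: (x − 36.804)² + (y + 44.203)² = 79.2748054279²
eq3−eq1, eq3−eq2 (x²,y² cancel):
  -107.340·x + 108.388·y = -190.227654
  8.982·x + 157.924·y = -7300.789732
det = -107.340·157.924 − 108.388·8.982 = -17925.103176
x = (-190.227654·157.924 − 108.388·-7300.789732) / -17925.103176 = -42.469852
y = (-107.340·-7300.789732 − -190.227654·8.982) / -17925.103176 = -43.814275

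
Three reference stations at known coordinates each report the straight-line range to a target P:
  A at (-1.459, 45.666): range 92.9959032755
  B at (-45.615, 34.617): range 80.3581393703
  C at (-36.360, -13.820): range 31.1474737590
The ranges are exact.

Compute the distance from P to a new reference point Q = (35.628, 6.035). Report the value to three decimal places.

eq1: (x + 1.459)² + (y − 45.666)² = 92.9959032755²
eq2: (x + 45.615)² + (y − 34.617)² = 80.3581393703²
eq3: (x + 36.360)² + (y + 13.820)² = 31.1474737590²
eq1−eq3, eq1−eq2 (x²,y² cancel):
  -69.802·x − 118.972·y = 7103.602667
  -88.312·x − 22.098·y = 3382.360140
det = -69.802·-22.098 − -118.972·-88.312 = -8964.170668
x = (7103.602667·-22.098 − -118.972·3382.360140) / -8964.170668 = -27.379079
y = (-69.802·3382.360140 − 7103.602667·-88.312) / -8964.170668 = -43.644624
|P − Q| = √((-27.379079 − 35.628)² + (-43.644624 − 6.035)²) = 80.236881

80.237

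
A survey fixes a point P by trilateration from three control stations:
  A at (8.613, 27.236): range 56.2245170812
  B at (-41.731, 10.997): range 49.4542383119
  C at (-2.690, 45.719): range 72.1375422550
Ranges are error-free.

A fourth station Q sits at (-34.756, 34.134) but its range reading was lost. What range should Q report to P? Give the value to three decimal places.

eq1: (x − 8.613)² + (y − 27.236)² = 56.2245170812²
eq2: (x + 41.731)² + (y − 10.997)² = 49.4542383119²
eq3: (x + 2.690)² + (y − 45.719)² = 72.1375422550²
eq3−eq1, eq3−eq2 (x²,y² cancel):
  22.606·x − 36.966·y = 761.149086
  -78.082·x − 69.444·y = 2523.050625
det = 22.606·-69.444 − -36.966·-78.082 = -4456.230276
x = (761.149086·-69.444 − -36.966·2523.050625) / -4456.230276 = -9.068170
y = (22.606·2523.050625 − 761.149086·-78.082) / -4456.230276 = -26.136020
|P − Q| = √((-9.068170 − -34.756)² + (-26.136020 − 34.134)²) = 65.515952

65.516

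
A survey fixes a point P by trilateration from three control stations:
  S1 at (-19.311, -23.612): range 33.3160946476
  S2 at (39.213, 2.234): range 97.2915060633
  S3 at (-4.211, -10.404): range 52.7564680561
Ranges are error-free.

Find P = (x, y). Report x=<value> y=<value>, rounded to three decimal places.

eq1: (x + 19.311)² + (y + 23.612)² = 33.3160946476²
eq2: (x − 39.213)² + (y − 2.234)² = 97.2915060633²
eq3: (x + 4.211)² + (y + 10.404)² = 52.7564680561²
eq3−eq1, eq3−eq2 (x²,y² cancel):
  -30.200·x − 26.416·y = 2477.748287
  86.848·x + 25.276·y = -5265.717842
det = -30.200·25.276 − -26.416·86.848 = 1530.841568
x = (2477.748287·25.276 − -26.416·-5265.717842) / 1530.841568 = -49.953985
y = (-30.200·-5265.717842 − 2477.748287·86.848) / 1530.841568 = -36.687536

x=-49.954 y=-36.688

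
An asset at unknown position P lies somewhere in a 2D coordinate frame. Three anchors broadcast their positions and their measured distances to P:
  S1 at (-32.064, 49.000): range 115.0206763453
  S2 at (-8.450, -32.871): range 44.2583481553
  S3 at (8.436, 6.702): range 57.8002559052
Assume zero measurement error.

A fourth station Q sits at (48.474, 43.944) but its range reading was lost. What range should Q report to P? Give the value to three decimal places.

90.194

eq1: (x + 32.064)² + (y − 49.000)² = 115.0206763453²
eq2: (x + 8.450)² + (y + 32.871)² = 44.2583481553²
eq3: (x − 8.436)² + (y − 6.702)² = 57.8002559052²
eq1−eq2, eq1−eq3 (x²,y² cancel):
  47.228·x − 163.742·y = 8993.759651
  81.000·x − 84.596·y = 6575.869208
det = 47.228·-84.596 − -163.742·81.000 = 9267.802112
x = (8993.759651·-84.596 − -163.742·6575.869208) / 9267.802112 = 34.086818
y = (47.228·6575.869208 − 8993.759651·81.000) / 9267.802112 = -45.094767
|P − Q| = √((34.086818 − 48.474)² + (-45.094767 − 43.944)²) = 90.193642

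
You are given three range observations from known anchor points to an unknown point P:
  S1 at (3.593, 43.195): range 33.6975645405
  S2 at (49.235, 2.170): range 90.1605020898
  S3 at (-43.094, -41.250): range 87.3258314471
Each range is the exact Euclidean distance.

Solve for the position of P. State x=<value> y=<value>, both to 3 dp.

x=-30.051 y=45.096

eq1: (x − 3.593)² + (y − 43.195)² = 33.6975645405²
eq2: (x − 49.235)² + (y − 2.170)² = 90.1605020898²
eq3: (x + 43.094)² + (y + 41.250)² = 87.3258314471²
eq1−eq3, eq1−eq2 (x²,y² cancel):
  -93.374·x − 168.890·y = -4810.337320
  91.284·x − 82.050·y = -6443.313830
det = -93.374·-82.050 − -168.890·91.284 = 23078.291460
x = (-4810.337320·-82.050 − -168.890·-6443.313830) / 23078.291460 = -30.050886
y = (-93.374·-6443.313830 − -4810.337320·91.284) / 23078.291460 = 45.096268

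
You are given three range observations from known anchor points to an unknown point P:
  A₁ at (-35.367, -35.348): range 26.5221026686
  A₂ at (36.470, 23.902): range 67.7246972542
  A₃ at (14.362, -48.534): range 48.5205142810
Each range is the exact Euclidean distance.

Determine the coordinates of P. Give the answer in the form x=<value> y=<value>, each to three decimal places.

eq1: (x + 35.367)² + (y + 35.348)² = 26.5221026686²
eq2: (x − 36.470)² + (y − 23.902)² = 67.7246972542²
eq3: (x − 14.362)² + (y + 48.534)² = 48.5205142810²
eq2−eq3, eq2−eq1 (x²,y² cancel):
  -44.216·x − 144.872·y = 2892.844008
  -143.674·x − 118.500·y = 4482.151977
det = -44.216·-118.500 − -144.872·-143.674 = -15574.743728
x = (2892.844008·-118.500 − -144.872·4482.151977) / -15574.743728 = -19.681628
y = (-44.216·4482.151977 − 2892.844008·-143.674) / -15574.743728 = -13.961298

x=-19.682 y=-13.961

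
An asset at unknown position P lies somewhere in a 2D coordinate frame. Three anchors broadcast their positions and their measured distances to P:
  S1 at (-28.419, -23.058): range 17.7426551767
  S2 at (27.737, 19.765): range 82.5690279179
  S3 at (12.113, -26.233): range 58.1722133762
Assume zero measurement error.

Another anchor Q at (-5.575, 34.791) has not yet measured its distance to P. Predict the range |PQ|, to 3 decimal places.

66.462

eq1: (x + 28.419)² + (y + 23.058)² = 17.7426551767²
eq2: (x − 27.737)² + (y − 19.765)² = 82.5690279179²
eq3: (x − 12.113)² + (y + 26.233)² = 58.1722133762²
eq1−eq3, eq1−eq2 (x²,y² cancel):
  81.064·x − 6.350·y = -3573.620463
  112.312·x + 85.646·y = -6682.157090
det = 81.064·85.646 − -6.350·112.312 = 7655.988544
x = (-3573.620463·85.646 − -6.350·-6682.157090) / 7655.988544 = -45.519660
y = (81.064·-6682.157090 − -3573.620463·112.312) / 7655.988544 = -18.328387
|P − Q| = √((-45.519660 − -5.575)² + (-18.328387 − 34.791)²) = 66.462359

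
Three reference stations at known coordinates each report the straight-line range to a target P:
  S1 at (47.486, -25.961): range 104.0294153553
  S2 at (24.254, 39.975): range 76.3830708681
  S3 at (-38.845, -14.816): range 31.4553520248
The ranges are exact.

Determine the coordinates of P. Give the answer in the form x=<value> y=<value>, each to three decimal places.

x=-48.024 y=15.270

eq1: (x − 47.486)² + (y + 25.961)² = 104.0294153553²
eq2: (x − 24.254)² + (y − 39.975)² = 76.3830708681²
eq3: (x + 38.845)² + (y + 14.816)² = 31.4553520248²
eq2−eq1, eq2−eq3 (x²,y² cancel):
  46.464·x − 131.872·y = -4245.109168
  -126.198·x − 109.582·y = 4387.125084
det = 46.464·-109.582 − -131.872·-126.198 = -21733.600704
x = (-4245.109168·-109.582 − -131.872·4387.125084) / -21733.600704 = -48.023635
y = (46.464·4387.125084 − -4245.109168·-126.198) / -21733.600704 = 15.270406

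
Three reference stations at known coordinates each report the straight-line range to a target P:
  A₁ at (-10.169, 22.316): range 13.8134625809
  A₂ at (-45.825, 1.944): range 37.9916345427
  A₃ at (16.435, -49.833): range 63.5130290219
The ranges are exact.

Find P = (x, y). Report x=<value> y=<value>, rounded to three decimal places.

x=-8.423 y=8.613

eq1: (x + 10.169)² + (y − 22.316)² = 13.8134625809²
eq2: (x + 45.825)² + (y − 1.944)² = 37.9916345427²
eq3: (x − 16.435)² + (y + 49.833)² = 63.5130290219²
eq3−eq1, eq3−eq2 (x²,y² cancel):
  -53.208·x + 144.298·y = 1691.068410
  -124.520·x + 103.554·y = 1940.813207
det = -53.208·103.554 − 144.298·-124.520 = 12458.085728
x = (1691.068410·103.554 − 144.298·1940.813207) / 12458.085728 = -8.423330
y = (-53.208·1940.813207 − 1691.068410·-124.520) / 12458.085728 = 8.613286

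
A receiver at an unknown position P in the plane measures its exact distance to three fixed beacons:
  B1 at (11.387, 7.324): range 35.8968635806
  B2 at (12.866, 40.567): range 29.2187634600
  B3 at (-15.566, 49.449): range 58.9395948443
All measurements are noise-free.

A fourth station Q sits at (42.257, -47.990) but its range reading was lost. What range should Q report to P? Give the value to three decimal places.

eq1: (x − 11.387)² + (y − 7.324)² = 35.8968635806²
eq2: (x − 12.866)² + (y − 40.567)² = 29.2187634600²
eq3: (x + 15.566)² + (y − 49.449)² = 58.9395948443²
eq3−eq2, eq3−eq1 (x²,y² cancel):
  56.864·x − 17.764·y = 1743.851190
  53.906·x − 84.250·y = -318.908187
det = 56.864·-84.250 − -17.764·53.906 = -3833.205816
x = (1743.851190·-84.250 − -17.764·-318.908187) / -3833.205816 = 39.805989
y = (56.864·-318.908187 − 1743.851190·53.906) / -3833.205816 = 29.254479
|P − Q| = √((39.805989 − 42.257)² + (29.254479 − -47.990)²) = 77.283355

77.283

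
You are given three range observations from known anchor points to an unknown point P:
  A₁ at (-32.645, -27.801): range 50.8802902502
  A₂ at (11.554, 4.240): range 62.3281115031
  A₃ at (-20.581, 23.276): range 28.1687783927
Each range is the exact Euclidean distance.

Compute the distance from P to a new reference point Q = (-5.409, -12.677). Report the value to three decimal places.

eq1: (x + 32.645)² + (y + 27.801)² = 50.8802902502²
eq2: (x − 11.554)² + (y − 4.240)² = 62.3281115031²
eq3: (x + 20.581)² + (y − 23.276)² = 28.1687783927²
eq3−eq1, eq3−eq2 (x²,y² cancel):
  -24.128·x − 102.154·y = -922.081971
  64.270·x − 38.072·y = -3905.190628
det = -24.128·-38.072 − -102.154·64.270 = 7484.038796
x = (-922.081971·-38.072 − -102.154·-3905.190628) / 7484.038796 = -48.613502
y = (-24.128·-3905.190628 − -922.081971·64.270) / 7484.038796 = 20.508532
|P − Q| = √((-48.613502 − -5.409)² + (20.508532 − -12.677)²) = 54.478515

54.479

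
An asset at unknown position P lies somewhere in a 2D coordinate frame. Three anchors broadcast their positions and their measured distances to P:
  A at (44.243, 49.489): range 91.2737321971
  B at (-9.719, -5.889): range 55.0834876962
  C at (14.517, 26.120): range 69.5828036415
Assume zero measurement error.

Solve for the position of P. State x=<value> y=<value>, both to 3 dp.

eq1: (x − 44.243)² + (y − 49.489)² = 91.2737321971²
eq2: (x + 9.719)² + (y + 5.889)² = 55.0834876962²
eq3: (x − 14.517)² + (y − 26.120)² = 69.5828036415²
eq3−eq1, eq3−eq2 (x²,y² cancel):
  59.452·x + 46.738·y = 24.478854
  -48.472·x − 64.018·y = 1043.717539
det = 59.452·-64.018 − 46.738·-48.472 = -1540.513800
x = (24.478854·-64.018 − 46.738·1043.717539) / -1540.513800 = 32.682835
y = (59.452·1043.717539 − 24.478854·-48.472) / -1540.513800 = -41.049703

x=32.683 y=-41.050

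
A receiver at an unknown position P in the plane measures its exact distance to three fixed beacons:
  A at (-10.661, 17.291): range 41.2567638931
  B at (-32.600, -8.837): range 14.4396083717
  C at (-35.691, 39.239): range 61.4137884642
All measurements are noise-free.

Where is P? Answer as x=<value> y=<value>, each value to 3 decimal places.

x=-25.285 y=-21.287

eq1: (x + 10.661)² + (y − 17.291)² = 41.2567638931²
eq2: (x + 32.600)² + (y + 8.837)² = 14.4396083717²
eq3: (x + 35.691)² + (y − 39.239)² = 61.4137884642²
eq3−eq2, eq3−eq1 (x²,y² cancel):
  6.182·x − 96.152·y = 1890.457091
  50.060·x − 43.896·y = -331.378153
det = 6.182·-43.896 − -96.152·50.060 = 4542.004048
x = (1890.457091·-43.896 − -96.152·-331.378153) / 4542.004048 = -25.285353
y = (6.182·-331.378153 − 1890.457091·50.060) / 4542.004048 = -21.286829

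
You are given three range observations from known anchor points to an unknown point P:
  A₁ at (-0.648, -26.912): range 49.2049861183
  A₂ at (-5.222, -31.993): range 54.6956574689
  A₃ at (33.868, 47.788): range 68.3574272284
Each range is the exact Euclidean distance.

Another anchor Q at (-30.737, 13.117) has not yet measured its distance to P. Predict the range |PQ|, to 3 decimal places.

eq1: (x + 0.648)² + (y + 26.912)² = 49.2049861183²
eq2: (x + 5.222)² + (y + 31.993)² = 54.6956574689²
eq3: (x − 33.868)² + (y − 47.788)² = 68.3574272284²
eq1−eq2, eq1−eq3 (x²,y² cancel):
  -9.148·x − 10.162·y = -244.338602
  69.032·x + 149.400·y = 454.451522
det = -9.148·149.400 − -10.162·69.032 = -665.208016
x = (-244.338602·149.400 − -10.162·454.451522) / -665.208016 = 47.933955
y = (-9.148·454.451522 − -244.338602·69.032) / -665.208016 = -19.106595
|P − Q| = √((47.933955 − -30.737)² + (-19.106595 − 13.117)²) = 85.014582

85.015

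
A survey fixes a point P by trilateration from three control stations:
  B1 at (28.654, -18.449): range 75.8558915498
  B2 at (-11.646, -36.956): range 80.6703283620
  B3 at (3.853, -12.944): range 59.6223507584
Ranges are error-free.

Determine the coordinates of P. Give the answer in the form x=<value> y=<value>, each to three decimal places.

x=-14.913 y=43.648

eq1: (x − 28.654)² + (y + 18.449)² = 75.8558915498²
eq2: (x + 11.646)² + (y + 36.956)² = 80.6703283620²
eq3: (x − 3.853)² + (y + 12.944)² = 59.6223507584²
eq2−eq1, eq2−eq3 (x²,y² cancel):
  80.600·x + 37.014·y = 413.627660
  30.998·x + 48.024·y = 1633.894661
det = 80.600·48.024 − 37.014·30.998 = 2723.374428
x = (413.627660·48.024 − 37.014·1633.894661) / 2723.374428 = -14.912721
y = (80.600·1633.894661 − 413.627660·30.998) / 2723.374428 = 43.648159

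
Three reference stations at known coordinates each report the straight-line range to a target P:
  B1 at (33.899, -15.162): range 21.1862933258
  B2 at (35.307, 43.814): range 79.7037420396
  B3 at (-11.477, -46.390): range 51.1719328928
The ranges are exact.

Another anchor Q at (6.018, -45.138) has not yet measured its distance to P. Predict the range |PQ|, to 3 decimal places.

eq1: (x − 33.899)² + (y + 15.162)² = 21.1862933258²
eq2: (x − 35.307)² + (y − 43.814)² = 79.7037420396²
eq3: (x + 11.477)² + (y + 46.390)² = 51.1719328928²
eq2−eq1, eq2−eq3 (x²,y² cancel):
  -2.816·x − 117.952·y = 4116.605070
  -93.568·x − 180.408·y = 2851.622563
det = -2.816·-180.408 − -117.952·-93.568 = -10528.503808
x = (4116.605070·-180.408 − -117.952·2851.622563) / -10528.503808 = 38.591799
y = (-2.816·2851.622563 − 4116.605070·-93.568) / -10528.503808 = -35.822026
|P − Q| = √((38.591799 − 6.018)² + (-35.822026 − -45.138)²) = 33.879784

33.880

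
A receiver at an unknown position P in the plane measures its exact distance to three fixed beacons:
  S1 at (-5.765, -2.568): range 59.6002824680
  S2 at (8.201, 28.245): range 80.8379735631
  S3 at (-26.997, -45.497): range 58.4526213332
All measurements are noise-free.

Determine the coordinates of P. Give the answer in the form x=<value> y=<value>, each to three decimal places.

x=31.337 y=-49.211

eq1: (x + 5.765)² + (y + 2.568)² = 59.6002824680²
eq2: (x − 8.201)² + (y − 28.245)² = 80.8379735631²
eq3: (x + 26.997)² + (y + 45.497)² = 58.4526213332²
eq2−eq3, eq2−eq1 (x²,y² cancel):
  -70.396·x − 147.484·y = 5051.847621
  -27.932·x − 61.626·y = 2157.377723
det = -70.396·-61.626 − -147.484·-27.932 = 218.700808
x = (5051.847621·-61.626 − -147.484·2157.377723) / 218.700808 = 31.337491
y = (-70.396·2157.377723 − 5051.847621·-27.932) / 218.700808 = -49.211315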